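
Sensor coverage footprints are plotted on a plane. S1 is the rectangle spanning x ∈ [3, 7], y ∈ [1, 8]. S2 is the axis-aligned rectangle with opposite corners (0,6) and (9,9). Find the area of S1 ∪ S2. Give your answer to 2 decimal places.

47.00

By inclusion–exclusion:
Individual areas: |S1| = 28, |S2| = 27.
|S1∩S2|: x∈[3,7], y∈[6,8] → 4·2 = 8.
|S1 ∪ S2| = 55 − 8 = 47.00.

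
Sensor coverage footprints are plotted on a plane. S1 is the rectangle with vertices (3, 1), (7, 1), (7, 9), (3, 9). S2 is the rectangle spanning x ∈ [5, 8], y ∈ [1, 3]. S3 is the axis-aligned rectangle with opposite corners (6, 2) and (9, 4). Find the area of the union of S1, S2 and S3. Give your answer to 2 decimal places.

37.00

By inclusion–exclusion:
Individual areas: |S1| = 32, |S2| = 6, |S3| = 6.
|S1∩S2|: x∈[5,7], y∈[1,3] → 2·2 = 4.
|S1∩S3|: x∈[6,7], y∈[2,4] → 1·2 = 2.
|S2∩S3|: x∈[6,8], y∈[2,3] → 2·1 = 2.
|S1∩S2∩S3| = 1.
|S1 ∪ S2 ∪ S3| = 44 − 8 + 1 = 37.00.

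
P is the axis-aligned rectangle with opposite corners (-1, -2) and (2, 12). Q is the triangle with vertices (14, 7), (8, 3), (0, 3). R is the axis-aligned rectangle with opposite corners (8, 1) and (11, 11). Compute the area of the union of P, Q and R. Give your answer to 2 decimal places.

82.29

By inclusion–exclusion:
Individual areas: |P| = 42, |Q| = 16, |R| = 30.
|P∩Q| = 0.5714.
|P∩R| = 0 (no overlap).
|Q∩R| = 5.1429.
|P∩Q∩R| = 0.
|P ∪ Q ∪ R| = 88 − 5.7143 + 0 = 82.29.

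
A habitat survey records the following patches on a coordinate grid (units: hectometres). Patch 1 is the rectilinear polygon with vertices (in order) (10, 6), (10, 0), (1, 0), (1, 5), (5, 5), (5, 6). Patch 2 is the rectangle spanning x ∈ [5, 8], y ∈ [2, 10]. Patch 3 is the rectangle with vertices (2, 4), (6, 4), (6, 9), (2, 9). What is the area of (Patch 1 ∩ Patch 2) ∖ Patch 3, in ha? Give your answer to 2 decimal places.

10.00

|Patch 1 ∩ Patch 2| = 12.
|(Patch 1 ∩ Patch 2) ∩ Patch 3| = 2.
|(Patch 1 ∩ Patch 2) ∖ Patch 3| = 12 − 2 = 10.00.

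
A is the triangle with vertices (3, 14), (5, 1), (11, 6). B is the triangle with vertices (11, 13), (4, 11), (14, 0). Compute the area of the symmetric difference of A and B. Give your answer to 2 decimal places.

66.48

|A| = 44, |B| = 48.5, |A∩B| = 13.0091.
|A △ B| = |A| + |B| − 2·|A∩B| = 44 + 48.5 − 26.0182 = 66.48.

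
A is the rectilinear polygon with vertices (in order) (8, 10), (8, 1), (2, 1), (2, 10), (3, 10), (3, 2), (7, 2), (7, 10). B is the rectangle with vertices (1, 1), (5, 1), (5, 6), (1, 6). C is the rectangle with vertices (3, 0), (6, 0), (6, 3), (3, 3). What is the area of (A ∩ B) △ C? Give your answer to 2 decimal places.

|A ∩ B| = 7.
|(A ∩ B) ∩ C| = 2.
|(A ∩ B) △ C| = 7 + 9 − 4 = 12.00.

12.00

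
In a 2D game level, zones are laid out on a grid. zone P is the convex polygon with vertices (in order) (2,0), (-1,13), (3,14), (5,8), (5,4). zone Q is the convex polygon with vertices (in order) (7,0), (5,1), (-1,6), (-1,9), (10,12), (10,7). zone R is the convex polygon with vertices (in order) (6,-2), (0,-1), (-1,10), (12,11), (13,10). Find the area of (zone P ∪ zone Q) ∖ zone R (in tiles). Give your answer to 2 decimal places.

18.72

|zone P ∪ zone Q| = 103.9929.
|(zone P ∪ zone Q) ∩ zone R| = 85.2717.
|(zone P ∪ zone Q) ∖ zone R| = 103.9929 − 85.2717 = 18.72.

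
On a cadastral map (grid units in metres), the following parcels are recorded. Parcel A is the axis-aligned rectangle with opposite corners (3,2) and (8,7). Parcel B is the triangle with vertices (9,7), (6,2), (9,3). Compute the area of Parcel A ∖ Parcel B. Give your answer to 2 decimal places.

|Parcel A| = 25, |Parcel A∩Parcel B| = 2.6667.
|Parcel A ∖ Parcel B| = |Parcel A| − |Parcel A∩Parcel B| = 25 − 2.6667 = 22.33.

22.33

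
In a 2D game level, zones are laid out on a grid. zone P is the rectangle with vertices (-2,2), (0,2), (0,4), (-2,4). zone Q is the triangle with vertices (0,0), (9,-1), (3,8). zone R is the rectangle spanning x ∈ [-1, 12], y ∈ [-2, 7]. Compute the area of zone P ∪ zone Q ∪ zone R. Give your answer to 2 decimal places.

119.52

By inclusion–exclusion:
Individual areas: |zone P| = 4, |zone Q| = 37.5, |zone R| = 117.
|zone P∩zone Q| = 0.
|zone P∩zone R|: x∈[-1,0], y∈[2,4] → 1·2 = 2.
|zone Q∩zone R| = 36.9792.
|zone P∩zone Q∩zone R| = 0.
|zone P ∪ zone Q ∪ zone R| = 158.5 − 38.9792 + 0 = 119.52.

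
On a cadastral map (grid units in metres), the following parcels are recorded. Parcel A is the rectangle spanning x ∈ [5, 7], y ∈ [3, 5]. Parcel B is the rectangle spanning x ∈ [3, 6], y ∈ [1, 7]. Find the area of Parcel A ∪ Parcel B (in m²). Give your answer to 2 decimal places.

By inclusion–exclusion:
Individual areas: |Parcel A| = 4, |Parcel B| = 18.
|Parcel A∩Parcel B|: x∈[5,6], y∈[3,5] → 1·2 = 2.
|Parcel A ∪ Parcel B| = 22 − 2 = 20.00.

20.00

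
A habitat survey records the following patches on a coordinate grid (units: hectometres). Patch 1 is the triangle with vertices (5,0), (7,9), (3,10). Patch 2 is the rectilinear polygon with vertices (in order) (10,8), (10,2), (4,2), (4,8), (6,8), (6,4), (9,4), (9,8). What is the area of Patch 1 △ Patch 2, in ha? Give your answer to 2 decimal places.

22.19

|Patch 1| = 19, |Patch 2| = 24, |Patch 1∩Patch 2| = 10.4056.
|Patch 1 △ Patch 2| = |Patch 1| + |Patch 2| − 2·|Patch 1∩Patch 2| = 19 + 24 − 20.8111 = 22.19.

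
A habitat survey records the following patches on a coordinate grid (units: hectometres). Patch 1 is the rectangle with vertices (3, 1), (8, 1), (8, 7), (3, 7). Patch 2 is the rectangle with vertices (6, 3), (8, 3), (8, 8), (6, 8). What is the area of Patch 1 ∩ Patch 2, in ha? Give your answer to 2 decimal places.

8.00

|Patch 1∩Patch 2|: x∈[6,8], y∈[3,7] → 2·4 = 8.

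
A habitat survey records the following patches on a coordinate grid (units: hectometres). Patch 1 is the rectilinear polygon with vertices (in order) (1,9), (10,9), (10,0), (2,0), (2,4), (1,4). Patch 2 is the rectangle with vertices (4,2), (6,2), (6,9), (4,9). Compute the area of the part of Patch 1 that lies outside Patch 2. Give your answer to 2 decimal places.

63.00

|Patch 1| = 77, |Patch 1∩Patch 2| = 14.
|Patch 1 ∖ Patch 2| = |Patch 1| − |Patch 1∩Patch 2| = 77 − 14 = 63.00.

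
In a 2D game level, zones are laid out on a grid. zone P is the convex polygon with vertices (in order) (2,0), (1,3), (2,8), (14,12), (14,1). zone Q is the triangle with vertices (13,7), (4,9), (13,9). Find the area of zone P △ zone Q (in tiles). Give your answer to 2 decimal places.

|zone P| = 118, |zone Q| = 9, |zone P∩zone Q| = 8.9333.
|zone P △ zone Q| = |zone P| + |zone Q| − 2·|zone P∩zone Q| = 118 + 9 − 17.8667 = 109.13.

109.13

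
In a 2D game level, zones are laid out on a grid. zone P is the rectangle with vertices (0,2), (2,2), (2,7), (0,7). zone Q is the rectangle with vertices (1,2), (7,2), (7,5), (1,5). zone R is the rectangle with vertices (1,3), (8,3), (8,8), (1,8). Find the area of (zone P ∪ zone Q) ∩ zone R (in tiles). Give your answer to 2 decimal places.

14.00

The region (zone P ∪ zone Q) ∩ zone R is the polygon with vertices (2,7), (2,5), (7,5), (7,3), (1,3), (1,7).
By the shoelace formula its area is 14.00.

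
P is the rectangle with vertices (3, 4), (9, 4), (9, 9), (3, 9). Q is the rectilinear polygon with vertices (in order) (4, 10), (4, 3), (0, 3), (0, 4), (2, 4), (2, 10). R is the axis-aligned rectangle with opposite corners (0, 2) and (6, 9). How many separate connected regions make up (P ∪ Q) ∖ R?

(P ∪ Q) ∖ R splits into 2 disjoint pieces (area 15, area 2).

2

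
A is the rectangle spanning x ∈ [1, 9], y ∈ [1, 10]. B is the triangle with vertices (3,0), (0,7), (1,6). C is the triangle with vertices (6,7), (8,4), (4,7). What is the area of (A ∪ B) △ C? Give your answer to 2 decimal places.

|A ∪ B| = 72.7143.
|(A ∪ B) ∩ C| = 3.
|(A ∪ B) △ C| = 72.7143 + 3 − 6 = 69.71.

69.71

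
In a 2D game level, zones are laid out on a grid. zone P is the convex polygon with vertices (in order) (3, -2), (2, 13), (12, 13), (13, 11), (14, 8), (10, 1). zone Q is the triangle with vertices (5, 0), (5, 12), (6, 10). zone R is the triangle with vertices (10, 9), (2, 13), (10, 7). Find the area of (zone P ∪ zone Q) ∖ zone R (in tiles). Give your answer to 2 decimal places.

|zone P ∪ zone Q| = 131.5.
|(zone P ∪ zone Q) ∩ zone R| = 8.
|(zone P ∪ zone Q) ∖ zone R| = 131.5 − 8 = 123.50.

123.50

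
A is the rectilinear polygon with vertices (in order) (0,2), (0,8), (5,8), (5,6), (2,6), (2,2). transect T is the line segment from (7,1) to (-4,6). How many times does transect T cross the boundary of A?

2

The segment meets the boundary at (0,4.182), (2,3.273).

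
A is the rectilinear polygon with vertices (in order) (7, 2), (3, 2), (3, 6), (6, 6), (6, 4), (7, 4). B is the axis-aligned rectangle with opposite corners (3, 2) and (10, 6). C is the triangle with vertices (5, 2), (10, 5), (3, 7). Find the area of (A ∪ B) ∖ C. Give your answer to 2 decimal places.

14.05

|A ∪ B| = 28.
|(A ∪ B) ∩ C| = 13.95.
|(A ∪ B) ∖ C| = 28 − 13.95 = 14.05.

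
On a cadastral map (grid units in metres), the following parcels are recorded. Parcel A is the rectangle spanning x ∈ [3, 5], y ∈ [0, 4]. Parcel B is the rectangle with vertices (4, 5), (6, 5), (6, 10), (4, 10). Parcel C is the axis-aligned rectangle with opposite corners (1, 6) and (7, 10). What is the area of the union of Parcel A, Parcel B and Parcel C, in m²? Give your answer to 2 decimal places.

34.00

By inclusion–exclusion:
Individual areas: |Parcel A| = 8, |Parcel B| = 10, |Parcel C| = 24.
|Parcel A∩Parcel B| = 0 (no overlap).
|Parcel A∩Parcel C| = 0 (no overlap).
|Parcel B∩Parcel C|: x∈[4,6], y∈[6,10] → 2·4 = 8.
|Parcel A∩Parcel B∩Parcel C| = 0.
|Parcel A ∪ Parcel B ∪ Parcel C| = 42 − 8 + 0 = 34.00.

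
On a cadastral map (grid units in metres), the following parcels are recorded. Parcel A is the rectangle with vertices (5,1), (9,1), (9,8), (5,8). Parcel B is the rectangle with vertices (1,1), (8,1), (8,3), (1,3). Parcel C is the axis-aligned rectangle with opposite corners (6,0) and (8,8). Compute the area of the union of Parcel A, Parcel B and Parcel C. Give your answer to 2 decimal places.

By inclusion–exclusion:
Individual areas: |Parcel A| = 28, |Parcel B| = 14, |Parcel C| = 16.
|Parcel A∩Parcel B|: x∈[5,8], y∈[1,3] → 3·2 = 6.
|Parcel A∩Parcel C|: x∈[6,8], y∈[1,8] → 2·7 = 14.
|Parcel B∩Parcel C|: x∈[6,8], y∈[1,3] → 2·2 = 4.
|Parcel A∩Parcel B∩Parcel C| = 4.
|Parcel A ∪ Parcel B ∪ Parcel C| = 58 − 24 + 4 = 38.00.

38.00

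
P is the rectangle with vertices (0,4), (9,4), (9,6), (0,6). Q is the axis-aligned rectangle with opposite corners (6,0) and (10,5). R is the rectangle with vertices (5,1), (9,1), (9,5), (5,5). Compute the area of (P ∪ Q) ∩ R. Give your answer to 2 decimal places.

13.00

The region (P ∪ Q) ∩ R is the polygon with vertices (6,4), (5,4), (5,5), (9,5), (9,1), (6,1).
By the shoelace formula its area is 13.00.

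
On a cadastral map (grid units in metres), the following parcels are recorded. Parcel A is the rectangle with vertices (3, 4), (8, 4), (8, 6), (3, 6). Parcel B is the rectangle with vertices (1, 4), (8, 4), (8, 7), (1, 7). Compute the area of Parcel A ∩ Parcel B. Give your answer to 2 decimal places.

|Parcel A∩Parcel B|: x∈[3,8], y∈[4,6] → 5·2 = 10.

10.00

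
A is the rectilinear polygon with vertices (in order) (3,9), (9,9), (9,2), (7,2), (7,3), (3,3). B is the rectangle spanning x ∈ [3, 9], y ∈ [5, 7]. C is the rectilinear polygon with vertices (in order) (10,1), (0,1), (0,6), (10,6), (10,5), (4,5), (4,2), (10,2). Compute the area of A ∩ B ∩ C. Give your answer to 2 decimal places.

6.00

The intersection is the polygon with vertices (4,5), (3,5), (3,6), (9,6), (9,5).
By the shoelace formula its area is 6.00.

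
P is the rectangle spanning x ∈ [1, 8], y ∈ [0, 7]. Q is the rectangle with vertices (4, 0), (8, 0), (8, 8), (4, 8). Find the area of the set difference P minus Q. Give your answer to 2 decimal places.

21.00

|P∩Q|: x∈[4,8], y∈[0,7] → 4·7 = 28.
|P| = 49.
|P ∖ Q| = |P| − |P∩Q| = 49 − 28 = 21.00.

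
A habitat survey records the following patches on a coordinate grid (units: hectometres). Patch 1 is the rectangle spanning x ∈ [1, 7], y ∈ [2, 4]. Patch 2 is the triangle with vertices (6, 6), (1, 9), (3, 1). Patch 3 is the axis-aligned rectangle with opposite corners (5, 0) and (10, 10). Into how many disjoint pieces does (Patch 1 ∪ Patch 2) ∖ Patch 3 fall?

1

(Patch 1 ∪ Patch 2) ∖ Patch 3 is a single connected region.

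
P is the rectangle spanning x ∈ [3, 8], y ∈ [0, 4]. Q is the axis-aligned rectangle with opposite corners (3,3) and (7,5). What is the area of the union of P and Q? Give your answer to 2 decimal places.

By inclusion–exclusion:
Individual areas: |P| = 20, |Q| = 8.
|P∩Q|: x∈[3,7], y∈[3,4] → 4·1 = 4.
|P ∪ Q| = 28 − 4 = 24.00.

24.00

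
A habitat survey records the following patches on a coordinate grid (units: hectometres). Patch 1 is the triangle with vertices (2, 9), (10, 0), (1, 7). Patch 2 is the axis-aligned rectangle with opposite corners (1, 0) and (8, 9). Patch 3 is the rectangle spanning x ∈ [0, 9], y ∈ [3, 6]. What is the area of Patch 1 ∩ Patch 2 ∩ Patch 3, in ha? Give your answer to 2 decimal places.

The intersection is the polygon with vertices (2.286,6), (4.667,6), (7.333,3), (6.143,3).
By the shoelace formula its area is 5.36.

5.36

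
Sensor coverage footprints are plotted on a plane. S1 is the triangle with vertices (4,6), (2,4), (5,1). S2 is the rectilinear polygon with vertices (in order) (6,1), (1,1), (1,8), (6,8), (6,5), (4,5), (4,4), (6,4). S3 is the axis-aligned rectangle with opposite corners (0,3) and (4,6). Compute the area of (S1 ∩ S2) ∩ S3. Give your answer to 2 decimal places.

3.50

The region (S1 ∩ S2) ∩ S3 is the polygon with vertices (4,6), (4,5), (4,4), (4,3), (3,3), (2,4).
By the shoelace formula its area is 3.50.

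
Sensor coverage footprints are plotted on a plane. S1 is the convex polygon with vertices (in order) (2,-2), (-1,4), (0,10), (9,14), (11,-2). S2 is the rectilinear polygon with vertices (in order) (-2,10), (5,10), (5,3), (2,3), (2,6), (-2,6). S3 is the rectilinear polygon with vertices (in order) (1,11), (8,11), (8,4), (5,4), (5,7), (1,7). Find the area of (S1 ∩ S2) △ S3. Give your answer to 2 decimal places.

|S1 ∩ S2| = 30.3333.
|(S1 ∩ S2) ∩ S3| = 12.
|(S1 ∩ S2) △ S3| = 30.3333 + 37 − 24 = 43.33.

43.33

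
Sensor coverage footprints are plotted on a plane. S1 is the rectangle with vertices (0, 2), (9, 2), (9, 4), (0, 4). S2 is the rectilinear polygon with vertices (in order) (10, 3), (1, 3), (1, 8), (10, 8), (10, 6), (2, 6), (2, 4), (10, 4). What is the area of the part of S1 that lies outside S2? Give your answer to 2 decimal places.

|S1| = 18, |S1∩S2| = 8.
|S1 ∖ S2| = |S1| − |S1∩S2| = 18 − 8 = 10.00.

10.00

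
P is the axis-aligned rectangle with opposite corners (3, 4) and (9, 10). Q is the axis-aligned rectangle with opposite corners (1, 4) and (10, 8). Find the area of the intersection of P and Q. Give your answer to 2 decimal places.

|P∩Q|: x∈[3,9], y∈[4,8] → 6·4 = 24.

24.00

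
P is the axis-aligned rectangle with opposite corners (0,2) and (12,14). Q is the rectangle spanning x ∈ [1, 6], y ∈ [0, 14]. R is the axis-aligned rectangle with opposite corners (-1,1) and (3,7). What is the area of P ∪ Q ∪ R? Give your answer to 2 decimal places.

By inclusion–exclusion:
Individual areas: |P| = 144, |Q| = 70, |R| = 24.
|P∩Q|: x∈[1,6], y∈[2,14] → 5·12 = 60.
|P∩R|: x∈[0,3], y∈[2,7] → 3·5 = 15.
|Q∩R|: x∈[1,3], y∈[1,7] → 2·6 = 12.
|P∩Q∩R| = 10.
|P ∪ Q ∪ R| = 238 − 87 + 10 = 161.00.

161.00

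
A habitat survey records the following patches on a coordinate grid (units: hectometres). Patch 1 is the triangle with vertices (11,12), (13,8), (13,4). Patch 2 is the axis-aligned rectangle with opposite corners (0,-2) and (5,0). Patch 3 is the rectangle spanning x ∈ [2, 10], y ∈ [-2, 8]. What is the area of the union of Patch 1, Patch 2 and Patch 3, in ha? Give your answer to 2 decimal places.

By inclusion–exclusion:
Individual areas: |Patch 1| = 4, |Patch 2| = 10, |Patch 3| = 80.
|Patch 1∩Patch 2| = 0.
|Patch 1∩Patch 3| = 0.
|Patch 2∩Patch 3|: x∈[2,5], y∈[-2,0] → 3·2 = 6.
|Patch 1∩Patch 2∩Patch 3| = 0.
|Patch 1 ∪ Patch 2 ∪ Patch 3| = 94 − 6 + 0 = 88.00.

88.00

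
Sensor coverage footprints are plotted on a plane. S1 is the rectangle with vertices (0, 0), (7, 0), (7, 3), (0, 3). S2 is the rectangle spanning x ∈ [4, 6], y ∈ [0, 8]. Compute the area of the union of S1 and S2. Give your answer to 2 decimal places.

By inclusion–exclusion:
Individual areas: |S1| = 21, |S2| = 16.
|S1∩S2|: x∈[4,6], y∈[0,3] → 2·3 = 6.
|S1 ∪ S2| = 37 − 6 = 31.00.

31.00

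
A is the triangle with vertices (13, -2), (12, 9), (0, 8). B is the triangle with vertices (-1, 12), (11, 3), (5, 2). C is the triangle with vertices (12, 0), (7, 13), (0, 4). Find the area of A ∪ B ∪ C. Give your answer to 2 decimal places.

By inclusion–exclusion:
Individual areas: |A| = 66.5, |B| = 33, |C| = 68.
|A∩B| = 22.6967.
|A∩C| = 41.7935.
|B∩C| = 26.2575.
|A∩B∩C| = 21.2664.
|A ∪ B ∪ C| = 167.5 − 90.7477 + 21.2664 = 98.02.

98.02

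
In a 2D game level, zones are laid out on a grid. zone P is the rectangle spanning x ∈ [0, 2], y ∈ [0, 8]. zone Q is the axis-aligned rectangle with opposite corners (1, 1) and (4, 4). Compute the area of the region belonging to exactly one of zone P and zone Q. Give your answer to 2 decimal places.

19.00

|zone P∩zone Q|: x∈[1,2], y∈[1,4] → 1·3 = 3.
|zone P △ zone Q| = |zone P| + |zone Q| − 2·|zone P∩zone Q| = 16 + 9 − 6 = 19.00.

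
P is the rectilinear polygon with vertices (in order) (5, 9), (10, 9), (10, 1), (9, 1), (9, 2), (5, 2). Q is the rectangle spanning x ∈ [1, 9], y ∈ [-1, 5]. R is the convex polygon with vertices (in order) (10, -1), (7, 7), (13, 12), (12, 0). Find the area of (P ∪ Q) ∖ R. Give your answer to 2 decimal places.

57.15

|P ∪ Q| = 72.
|(P ∪ Q) ∩ R| = 14.85.
|(P ∪ Q) ∖ R| = 72 − 14.85 = 57.15.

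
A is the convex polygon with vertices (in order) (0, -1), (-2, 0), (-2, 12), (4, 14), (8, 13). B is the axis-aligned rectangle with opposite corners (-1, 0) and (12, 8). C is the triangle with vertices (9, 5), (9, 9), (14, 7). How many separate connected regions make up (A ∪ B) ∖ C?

2

(A ∪ B) ∖ C splits into 2 disjoint pieces (area 150.9429, area 0.05).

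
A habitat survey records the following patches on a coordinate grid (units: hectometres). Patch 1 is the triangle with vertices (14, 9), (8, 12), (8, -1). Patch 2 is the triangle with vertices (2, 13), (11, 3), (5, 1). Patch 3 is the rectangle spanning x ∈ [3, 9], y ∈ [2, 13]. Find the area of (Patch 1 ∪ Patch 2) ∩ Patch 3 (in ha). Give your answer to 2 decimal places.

39.18

The region (Patch 1 ∪ Patch 2) ∩ Patch 3 is the polygon with vertices (9,11.5), (9,2), (8,2), (4.75,2), (3,9), (3,11.889), (8,6.333), (8,12).
By the shoelace formula its area is 39.18.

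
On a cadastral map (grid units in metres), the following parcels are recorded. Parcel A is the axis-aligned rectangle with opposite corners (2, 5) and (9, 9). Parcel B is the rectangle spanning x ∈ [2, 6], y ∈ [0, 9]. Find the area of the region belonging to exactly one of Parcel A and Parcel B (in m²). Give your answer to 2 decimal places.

32.00

|Parcel A∩Parcel B|: x∈[2,6], y∈[5,9] → 4·4 = 16.
|Parcel A △ Parcel B| = |Parcel A| + |Parcel B| − 2·|Parcel A∩Parcel B| = 28 + 36 − 32 = 32.00.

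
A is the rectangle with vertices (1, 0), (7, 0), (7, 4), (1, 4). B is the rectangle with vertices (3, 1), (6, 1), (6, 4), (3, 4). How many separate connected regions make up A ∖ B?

A ∖ B is a single connected region.

1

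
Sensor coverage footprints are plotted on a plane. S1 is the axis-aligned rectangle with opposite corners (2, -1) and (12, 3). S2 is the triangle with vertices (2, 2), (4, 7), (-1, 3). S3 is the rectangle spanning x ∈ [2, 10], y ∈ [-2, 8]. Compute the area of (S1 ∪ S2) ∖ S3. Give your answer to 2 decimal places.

|S1 ∪ S2| = 48.3.
|(S1 ∪ S2) ∩ S3| = 35.2.
|(S1 ∪ S2) ∖ S3| = 48.3 − 35.2 = 13.10.

13.10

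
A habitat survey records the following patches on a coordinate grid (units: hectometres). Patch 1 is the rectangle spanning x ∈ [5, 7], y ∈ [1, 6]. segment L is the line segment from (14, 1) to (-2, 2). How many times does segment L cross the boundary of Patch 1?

2

The segment meets the boundary at (5,1.562), (7,1.438).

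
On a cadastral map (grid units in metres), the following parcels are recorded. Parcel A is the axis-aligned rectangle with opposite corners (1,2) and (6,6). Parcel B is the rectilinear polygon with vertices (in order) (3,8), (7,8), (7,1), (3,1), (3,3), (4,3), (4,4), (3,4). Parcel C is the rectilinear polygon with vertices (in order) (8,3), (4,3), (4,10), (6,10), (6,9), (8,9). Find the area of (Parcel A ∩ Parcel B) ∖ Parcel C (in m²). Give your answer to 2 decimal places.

|Parcel A ∩ Parcel B| = 11.
|(Parcel A ∩ Parcel B) ∩ Parcel C| = 6.
|(Parcel A ∩ Parcel B) ∖ Parcel C| = 11 − 6 = 5.00.

5.00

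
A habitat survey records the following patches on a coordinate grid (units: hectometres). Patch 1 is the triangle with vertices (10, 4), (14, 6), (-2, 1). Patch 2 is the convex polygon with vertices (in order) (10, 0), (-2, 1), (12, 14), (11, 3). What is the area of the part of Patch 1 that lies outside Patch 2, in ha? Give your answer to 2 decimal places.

|Patch 1| = 6, |Patch 1∩Patch 2| = 5.2481.
|Patch 1 ∖ Patch 2| = |Patch 1| − |Patch 1∩Patch 2| = 6 − 5.2481 = 0.75.

0.75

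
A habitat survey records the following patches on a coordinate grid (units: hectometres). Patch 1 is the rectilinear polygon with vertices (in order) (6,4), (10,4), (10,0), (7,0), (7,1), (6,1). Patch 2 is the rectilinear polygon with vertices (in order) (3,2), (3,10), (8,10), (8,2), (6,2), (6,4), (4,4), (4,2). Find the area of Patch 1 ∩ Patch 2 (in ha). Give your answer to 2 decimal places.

The intersection is the polygon with vertices (8,4), (8,2), (6,2), (6,4).
By the shoelace formula its area is 4.00.

4.00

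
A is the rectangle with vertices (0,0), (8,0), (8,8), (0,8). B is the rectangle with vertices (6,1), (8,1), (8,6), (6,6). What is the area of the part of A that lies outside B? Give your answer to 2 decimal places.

|A∩B|: x∈[6,8], y∈[1,6] → 2·5 = 10.
|A| = 64.
|A ∖ B| = |A| − |A∩B| = 64 − 10 = 54.00.

54.00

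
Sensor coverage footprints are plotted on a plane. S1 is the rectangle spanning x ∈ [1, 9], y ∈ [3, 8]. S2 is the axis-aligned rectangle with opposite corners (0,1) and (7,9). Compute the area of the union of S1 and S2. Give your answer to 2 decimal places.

By inclusion–exclusion:
Individual areas: |S1| = 40, |S2| = 56.
|S1∩S2|: x∈[1,7], y∈[3,8] → 6·5 = 30.
|S1 ∪ S2| = 96 − 30 = 66.00.

66.00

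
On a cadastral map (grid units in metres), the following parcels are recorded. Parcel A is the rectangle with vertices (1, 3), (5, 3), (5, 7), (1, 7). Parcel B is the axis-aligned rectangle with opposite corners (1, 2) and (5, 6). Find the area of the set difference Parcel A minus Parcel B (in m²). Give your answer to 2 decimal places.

4.00

|Parcel A∩Parcel B|: x∈[1,5], y∈[3,6] → 4·3 = 12.
|Parcel A| = 16.
|Parcel A ∖ Parcel B| = |Parcel A| − |Parcel A∩Parcel B| = 16 − 12 = 4.00.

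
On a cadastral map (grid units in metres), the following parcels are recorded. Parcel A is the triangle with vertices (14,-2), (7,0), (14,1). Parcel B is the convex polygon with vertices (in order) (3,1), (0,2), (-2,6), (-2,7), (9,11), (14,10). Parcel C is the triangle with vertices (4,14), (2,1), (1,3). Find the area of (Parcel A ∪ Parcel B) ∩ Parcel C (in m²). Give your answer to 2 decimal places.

6.84

The region (Parcel A ∪ Parcel B) ∩ Parcel C is the polygon with vertices (3.215,8.896), (2.049,1.317), (1.8,1.4), (1,3), (2.541,8.651).
By the shoelace formula its area is 6.84.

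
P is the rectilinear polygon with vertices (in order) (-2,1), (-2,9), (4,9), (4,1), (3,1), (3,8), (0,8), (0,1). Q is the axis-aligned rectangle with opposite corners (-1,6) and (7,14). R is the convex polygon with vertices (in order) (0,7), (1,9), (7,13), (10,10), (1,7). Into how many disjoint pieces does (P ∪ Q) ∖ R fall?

(P ∪ Q) ∖ R is a single connected region.

1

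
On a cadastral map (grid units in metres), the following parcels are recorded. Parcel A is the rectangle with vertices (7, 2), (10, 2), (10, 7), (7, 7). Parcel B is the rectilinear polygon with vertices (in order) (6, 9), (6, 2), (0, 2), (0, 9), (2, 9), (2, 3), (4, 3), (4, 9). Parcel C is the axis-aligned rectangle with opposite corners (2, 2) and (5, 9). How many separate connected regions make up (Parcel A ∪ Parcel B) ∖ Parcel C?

(Parcel A ∪ Parcel B) ∖ Parcel C splits into 3 disjoint pieces (area 15, area 7, area 14).

3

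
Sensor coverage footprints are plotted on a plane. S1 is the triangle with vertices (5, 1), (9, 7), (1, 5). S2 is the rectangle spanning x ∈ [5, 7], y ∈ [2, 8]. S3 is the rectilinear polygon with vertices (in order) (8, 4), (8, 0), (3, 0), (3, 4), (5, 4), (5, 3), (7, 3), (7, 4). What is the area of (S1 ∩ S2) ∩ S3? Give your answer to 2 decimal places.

1.00

|S1 ∩ S2| = 7.1667.
|(S1 ∩ S2) ∩ S3| = 1.00.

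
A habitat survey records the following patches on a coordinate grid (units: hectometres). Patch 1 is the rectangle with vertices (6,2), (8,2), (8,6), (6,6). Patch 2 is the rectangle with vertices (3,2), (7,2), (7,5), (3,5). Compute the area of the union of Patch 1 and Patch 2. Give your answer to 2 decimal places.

By inclusion–exclusion:
Individual areas: |Patch 1| = 8, |Patch 2| = 12.
|Patch 1∩Patch 2|: x∈[6,7], y∈[2,5] → 1·3 = 3.
|Patch 1 ∪ Patch 2| = 20 − 3 = 17.00.

17.00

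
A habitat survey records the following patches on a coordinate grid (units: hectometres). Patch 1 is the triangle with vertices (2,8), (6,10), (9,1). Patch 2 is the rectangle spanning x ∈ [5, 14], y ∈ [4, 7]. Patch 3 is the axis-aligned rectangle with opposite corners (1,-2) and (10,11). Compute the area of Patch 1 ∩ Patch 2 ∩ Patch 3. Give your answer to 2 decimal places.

The intersection is the polygon with vertices (6,4), (5,5), (5,7), (7,7), (8,4).
By the shoelace formula its area is 7.00.

7.00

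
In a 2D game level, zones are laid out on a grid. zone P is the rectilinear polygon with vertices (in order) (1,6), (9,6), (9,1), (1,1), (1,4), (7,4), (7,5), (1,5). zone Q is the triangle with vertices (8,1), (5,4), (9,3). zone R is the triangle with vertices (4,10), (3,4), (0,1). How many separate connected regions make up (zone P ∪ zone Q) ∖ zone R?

(zone P ∪ zone Q) ∖ zone R splits into 3 disjoint pieces (area 29.75, area 0.125, area 1).

3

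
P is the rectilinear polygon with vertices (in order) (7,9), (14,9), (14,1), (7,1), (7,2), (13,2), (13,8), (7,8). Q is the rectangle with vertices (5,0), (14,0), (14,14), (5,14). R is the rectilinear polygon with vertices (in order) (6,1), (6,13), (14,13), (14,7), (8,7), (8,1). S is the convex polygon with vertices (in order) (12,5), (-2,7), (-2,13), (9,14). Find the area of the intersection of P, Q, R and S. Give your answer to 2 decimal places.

The intersection is the polygon with vertices (7,8), (7,9), (10.667,9), (11,8).
By the shoelace formula its area is 3.83.

3.83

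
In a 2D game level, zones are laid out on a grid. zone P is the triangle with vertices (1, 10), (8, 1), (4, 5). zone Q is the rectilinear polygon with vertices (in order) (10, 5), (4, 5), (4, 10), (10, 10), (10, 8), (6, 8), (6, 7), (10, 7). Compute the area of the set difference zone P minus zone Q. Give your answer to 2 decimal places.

|zone P| = 4, |zone P∩zone Q| = 0.5079.
|zone P ∖ zone Q| = |zone P| − |zone P∩zone Q| = 4 − 0.5079 = 3.49.

3.49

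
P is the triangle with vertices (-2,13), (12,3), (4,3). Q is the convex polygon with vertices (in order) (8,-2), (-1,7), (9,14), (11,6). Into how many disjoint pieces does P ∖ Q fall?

2

P ∖ Q splits into 2 disjoint pieces (area 6.3864, area 1.272).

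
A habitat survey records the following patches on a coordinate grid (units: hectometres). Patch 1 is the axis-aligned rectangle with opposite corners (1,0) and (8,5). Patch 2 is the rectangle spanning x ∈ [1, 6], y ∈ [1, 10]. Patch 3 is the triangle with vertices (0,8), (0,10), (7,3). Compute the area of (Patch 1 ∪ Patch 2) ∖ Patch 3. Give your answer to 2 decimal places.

54.86

|Patch 1 ∪ Patch 2| = 60.
|(Patch 1 ∪ Patch 2) ∩ Patch 3| = 5.1429.
|(Patch 1 ∪ Patch 2) ∖ Patch 3| = 60 − 5.1429 = 54.86.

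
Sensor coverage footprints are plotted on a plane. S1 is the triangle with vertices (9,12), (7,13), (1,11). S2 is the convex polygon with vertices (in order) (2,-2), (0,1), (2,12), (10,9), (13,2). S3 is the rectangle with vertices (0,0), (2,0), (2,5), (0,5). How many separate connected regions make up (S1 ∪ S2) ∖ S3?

1

(S1 ∪ S2) ∖ S3 is a single connected region.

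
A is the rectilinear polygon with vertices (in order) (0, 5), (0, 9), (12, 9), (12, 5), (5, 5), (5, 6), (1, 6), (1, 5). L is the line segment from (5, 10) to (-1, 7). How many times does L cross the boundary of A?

2

The segment meets the boundary at (0,7.5), (3,9).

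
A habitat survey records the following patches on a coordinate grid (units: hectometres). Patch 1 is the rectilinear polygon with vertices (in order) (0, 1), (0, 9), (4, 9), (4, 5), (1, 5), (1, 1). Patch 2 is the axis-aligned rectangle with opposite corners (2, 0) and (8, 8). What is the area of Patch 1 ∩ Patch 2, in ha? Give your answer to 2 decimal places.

6.00

The intersection is the polygon with vertices (4,5), (2,5), (2,8), (4,8).
By the shoelace formula its area is 6.00.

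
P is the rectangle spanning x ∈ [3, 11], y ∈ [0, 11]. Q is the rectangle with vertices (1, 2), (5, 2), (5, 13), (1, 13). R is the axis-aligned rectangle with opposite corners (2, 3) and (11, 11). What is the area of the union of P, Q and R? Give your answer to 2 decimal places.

114.00

By inclusion–exclusion:
Individual areas: |P| = 88, |Q| = 44, |R| = 72.
|P∩Q|: x∈[3,5], y∈[2,11] → 2·9 = 18.
|P∩R|: x∈[3,11], y∈[3,11] → 8·8 = 64.
|Q∩R|: x∈[2,5], y∈[3,11] → 3·8 = 24.
|P∩Q∩R| = 16.
|P ∪ Q ∪ R| = 204 − 106 + 16 = 114.00.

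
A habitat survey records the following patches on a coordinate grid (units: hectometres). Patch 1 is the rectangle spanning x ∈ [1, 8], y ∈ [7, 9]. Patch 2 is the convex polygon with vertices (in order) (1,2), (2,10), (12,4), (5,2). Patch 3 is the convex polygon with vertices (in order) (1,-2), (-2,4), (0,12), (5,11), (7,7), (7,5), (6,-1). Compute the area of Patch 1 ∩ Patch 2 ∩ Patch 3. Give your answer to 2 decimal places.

7.17

The intersection is the polygon with vertices (7,7), (1.625,7), (1.875,9), (3.667,9).
By the shoelace formula its area is 7.17.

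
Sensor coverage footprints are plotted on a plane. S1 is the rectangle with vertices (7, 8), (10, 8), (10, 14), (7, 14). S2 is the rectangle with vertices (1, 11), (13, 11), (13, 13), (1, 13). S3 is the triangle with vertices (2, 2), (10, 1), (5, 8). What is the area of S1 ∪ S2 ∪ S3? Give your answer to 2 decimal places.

By inclusion–exclusion:
Individual areas: |S1| = 18, |S2| = 24, |S3| = 25.5.
|S1∩S2|: x∈[7,10], y∈[11,13] → 3·2 = 6.
|S1∩S3| = 0.
|S2∩S3| = 0.
|S1∩S2∩S3| = 0.
|S1 ∪ S2 ∪ S3| = 67.5 − 6 + 0 = 61.50.

61.50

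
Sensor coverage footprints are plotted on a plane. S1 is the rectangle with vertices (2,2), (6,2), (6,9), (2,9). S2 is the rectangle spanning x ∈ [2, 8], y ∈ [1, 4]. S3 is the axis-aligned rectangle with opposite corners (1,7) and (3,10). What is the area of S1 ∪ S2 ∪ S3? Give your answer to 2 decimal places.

42.00

By inclusion–exclusion:
Individual areas: |S1| = 28, |S2| = 18, |S3| = 6.
|S1∩S2|: x∈[2,6], y∈[2,4] → 4·2 = 8.
|S1∩S3|: x∈[2,3], y∈[7,9] → 1·2 = 2.
|S2∩S3| = 0 (no overlap).
|S1∩S2∩S3| = 0.
|S1 ∪ S2 ∪ S3| = 52 − 10 + 0 = 42.00.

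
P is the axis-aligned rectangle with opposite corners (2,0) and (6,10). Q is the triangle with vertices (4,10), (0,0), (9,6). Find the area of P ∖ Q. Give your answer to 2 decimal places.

17.27

|P| = 40, |P∩Q| = 22.7333.
|P ∖ Q| = |P| − |P∩Q| = 40 − 22.7333 = 17.27.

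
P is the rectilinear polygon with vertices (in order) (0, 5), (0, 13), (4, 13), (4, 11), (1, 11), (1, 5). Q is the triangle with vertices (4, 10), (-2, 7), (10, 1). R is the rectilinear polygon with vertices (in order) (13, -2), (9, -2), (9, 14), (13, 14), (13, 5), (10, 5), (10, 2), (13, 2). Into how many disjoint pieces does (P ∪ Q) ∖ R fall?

1

(P ∪ Q) ∖ R is a single connected region.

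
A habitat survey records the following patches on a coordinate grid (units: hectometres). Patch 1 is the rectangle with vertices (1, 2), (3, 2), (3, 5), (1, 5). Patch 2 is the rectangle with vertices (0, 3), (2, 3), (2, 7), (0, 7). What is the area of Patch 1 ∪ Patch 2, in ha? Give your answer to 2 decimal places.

12.00

By inclusion–exclusion:
Individual areas: |Patch 1| = 6, |Patch 2| = 8.
|Patch 1∩Patch 2|: x∈[1,2], y∈[3,5] → 1·2 = 2.
|Patch 1 ∪ Patch 2| = 14 − 2 = 12.00.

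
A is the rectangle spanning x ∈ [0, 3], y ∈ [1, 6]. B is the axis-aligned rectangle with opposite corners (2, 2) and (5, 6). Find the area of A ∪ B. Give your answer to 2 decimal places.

By inclusion–exclusion:
Individual areas: |A| = 15, |B| = 12.
|A∩B|: x∈[2,3], y∈[2,6] → 1·4 = 4.
|A ∪ B| = 27 − 4 = 23.00.

23.00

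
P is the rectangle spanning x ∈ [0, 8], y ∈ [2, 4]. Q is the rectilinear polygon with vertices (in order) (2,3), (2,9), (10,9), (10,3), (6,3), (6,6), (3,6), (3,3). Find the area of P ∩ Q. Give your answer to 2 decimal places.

3.00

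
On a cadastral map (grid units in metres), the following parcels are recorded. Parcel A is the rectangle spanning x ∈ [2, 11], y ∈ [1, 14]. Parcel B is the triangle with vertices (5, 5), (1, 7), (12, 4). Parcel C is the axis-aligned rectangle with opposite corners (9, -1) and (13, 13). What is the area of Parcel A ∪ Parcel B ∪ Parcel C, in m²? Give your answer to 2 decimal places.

By inclusion–exclusion:
Individual areas: |Parcel A| = 117, |Parcel B| = 5, |Parcel C| = 56.
|Parcel A∩Parcel B| = 4.8214.
|Parcel A∩Parcel C|: x∈[9,11], y∈[1,13] → 2·12 = 24.
|Parcel B∩Parcel C| = 0.5844.
|Parcel A∩Parcel B∩Parcel C| = 0.5195.
|Parcel A ∪ Parcel B ∪ Parcel C| = 178 − 29.4058 + 0.5195 = 149.11.

149.11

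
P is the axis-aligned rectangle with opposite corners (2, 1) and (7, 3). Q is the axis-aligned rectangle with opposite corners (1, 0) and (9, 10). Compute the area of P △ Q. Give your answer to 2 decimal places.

70.00

|P∩Q|: x∈[2,7], y∈[1,3] → 5·2 = 10.
|P △ Q| = |P| + |Q| − 2·|P∩Q| = 10 + 80 − 20 = 70.00.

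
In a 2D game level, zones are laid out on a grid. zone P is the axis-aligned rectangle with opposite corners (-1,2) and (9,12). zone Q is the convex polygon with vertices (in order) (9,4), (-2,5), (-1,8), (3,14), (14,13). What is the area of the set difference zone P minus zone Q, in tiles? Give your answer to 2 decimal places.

29.88

|zone P| = 100, |zone P∩zone Q| = 70.1212.
|zone P ∖ zone Q| = |zone P| − |zone P∩zone Q| = 100 − 70.1212 = 29.88.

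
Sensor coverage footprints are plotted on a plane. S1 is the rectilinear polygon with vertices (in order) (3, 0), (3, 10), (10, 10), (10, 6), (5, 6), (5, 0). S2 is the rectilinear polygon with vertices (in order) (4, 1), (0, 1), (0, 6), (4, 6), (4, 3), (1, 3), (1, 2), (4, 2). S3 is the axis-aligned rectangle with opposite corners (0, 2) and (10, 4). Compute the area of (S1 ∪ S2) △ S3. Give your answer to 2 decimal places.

57.00

|S1 ∪ S2| = 53.
|(S1 ∪ S2) ∩ S3| = 8.
|(S1 ∪ S2) △ S3| = 53 + 20 − 16 = 57.00.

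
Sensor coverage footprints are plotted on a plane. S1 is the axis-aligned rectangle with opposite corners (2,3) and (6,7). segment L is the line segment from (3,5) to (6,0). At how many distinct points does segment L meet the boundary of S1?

1

The segment meets the boundary at (4.2,3).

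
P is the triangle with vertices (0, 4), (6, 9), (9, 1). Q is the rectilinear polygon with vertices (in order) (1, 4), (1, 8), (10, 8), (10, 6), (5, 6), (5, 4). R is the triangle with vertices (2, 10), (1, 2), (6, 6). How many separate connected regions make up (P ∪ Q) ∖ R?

(P ∪ Q) ∖ R splits into 2 disjoint pieces (area 2.6667, area 26.6588).

2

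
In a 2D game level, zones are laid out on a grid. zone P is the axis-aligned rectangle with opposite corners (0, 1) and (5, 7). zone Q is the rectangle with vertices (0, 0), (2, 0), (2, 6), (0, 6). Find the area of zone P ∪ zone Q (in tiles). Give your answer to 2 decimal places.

32.00

By inclusion–exclusion:
Individual areas: |zone P| = 30, |zone Q| = 12.
|zone P∩zone Q|: x∈[0,2], y∈[1,6] → 2·5 = 10.
|zone P ∪ zone Q| = 42 − 10 = 32.00.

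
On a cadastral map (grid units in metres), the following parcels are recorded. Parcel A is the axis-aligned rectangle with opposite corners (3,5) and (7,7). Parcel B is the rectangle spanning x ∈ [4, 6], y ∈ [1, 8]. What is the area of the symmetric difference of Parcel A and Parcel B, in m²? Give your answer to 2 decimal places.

14.00

|Parcel A∩Parcel B|: x∈[4,6], y∈[5,7] → 2·2 = 4.
|Parcel A △ Parcel B| = |Parcel A| + |Parcel B| − 2·|Parcel A∩Parcel B| = 8 + 14 − 8 = 14.00.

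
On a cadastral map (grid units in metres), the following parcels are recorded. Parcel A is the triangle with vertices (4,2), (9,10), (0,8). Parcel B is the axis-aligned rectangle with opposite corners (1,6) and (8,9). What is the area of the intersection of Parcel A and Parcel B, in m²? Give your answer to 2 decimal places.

The intersection is the polygon with vertices (6.5,6), (1.333,6), (1,6.5), (1,8.222), (4.5,9), (8,9), (8,8.4).
By the shoelace formula its area is 17.76.

17.76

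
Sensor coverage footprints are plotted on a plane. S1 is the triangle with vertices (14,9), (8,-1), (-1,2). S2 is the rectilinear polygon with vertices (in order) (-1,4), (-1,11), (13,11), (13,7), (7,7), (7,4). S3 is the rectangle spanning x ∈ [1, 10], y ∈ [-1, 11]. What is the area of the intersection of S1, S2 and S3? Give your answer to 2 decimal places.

3.24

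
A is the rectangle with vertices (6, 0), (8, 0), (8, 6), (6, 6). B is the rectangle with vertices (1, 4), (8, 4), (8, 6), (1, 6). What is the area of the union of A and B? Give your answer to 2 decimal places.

22.00

By inclusion–exclusion:
Individual areas: |A| = 12, |B| = 14.
|A∩B|: x∈[6,8], y∈[4,6] → 2·2 = 4.
|A ∪ B| = 26 − 4 = 22.00.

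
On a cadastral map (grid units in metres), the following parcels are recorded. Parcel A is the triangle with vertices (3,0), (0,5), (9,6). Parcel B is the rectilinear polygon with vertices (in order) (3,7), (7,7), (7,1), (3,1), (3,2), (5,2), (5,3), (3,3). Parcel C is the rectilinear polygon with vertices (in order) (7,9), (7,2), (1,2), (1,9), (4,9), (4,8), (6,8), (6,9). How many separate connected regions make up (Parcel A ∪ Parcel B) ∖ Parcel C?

(Parcel A ∪ Parcel B) ∖ Parcel C splits into 3 disjoint pieces (area 0.8889, area 1.7778, area 5.7).

3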